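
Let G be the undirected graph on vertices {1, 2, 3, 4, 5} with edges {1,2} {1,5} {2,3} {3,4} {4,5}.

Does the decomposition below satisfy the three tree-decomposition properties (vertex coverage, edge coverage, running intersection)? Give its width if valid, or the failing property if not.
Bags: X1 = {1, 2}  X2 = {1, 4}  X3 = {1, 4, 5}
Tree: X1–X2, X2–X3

A tree decomposition must satisfy three properties: every vertex lies in some bag; for every edge, both endpoints lie together in some bag; and for every vertex, the bags containing it form a connected subtree. Here vertex 3 appears in no bag, so the decomposition is invalid.

No — vertex 3 appears in no bag.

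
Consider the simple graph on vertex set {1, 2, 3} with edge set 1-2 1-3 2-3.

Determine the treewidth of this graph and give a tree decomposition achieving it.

Treewidth 2.
One optimal decomposition is:
Bags: B1 = {1, 2, 3}
Tree: (single bag)

With just one bag of size 3, the width is 3 − 1 = 2, so tw(G) ≤ 2. On the other hand G contains the 3-clique {1, 2, 3}. A clique must lie in a single bag of any decomposition, so no decomposition can have width below 2. Hence tw(G) = 2 exactly.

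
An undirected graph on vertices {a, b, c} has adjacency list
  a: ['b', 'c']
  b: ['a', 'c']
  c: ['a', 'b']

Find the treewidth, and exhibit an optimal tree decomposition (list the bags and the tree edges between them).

Treewidth 2.
One optimal decomposition is:
Bags: B1 = {a, b, c}
Tree: (single bag)

With just one bag of size 3, the width is 3 − 1 = 2, so tw(G) ≤ 2. On the other hand G contains the 3-clique {a, b, c}. A clique must lie in a single bag of any decomposition, so no decomposition can have width below 2. Therefore the treewidth is 2.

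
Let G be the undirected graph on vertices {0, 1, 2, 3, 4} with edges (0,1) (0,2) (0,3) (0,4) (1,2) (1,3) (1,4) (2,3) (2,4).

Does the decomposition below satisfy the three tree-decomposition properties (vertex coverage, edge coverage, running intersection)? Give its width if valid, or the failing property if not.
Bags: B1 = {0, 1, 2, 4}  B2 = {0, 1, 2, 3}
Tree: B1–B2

Vertex coverage: the bags together contain {0, 1, 2, 3, 4}, the full vertex set. Edge coverage: each edge of G has both endpoints in at least one bag. Running intersection: for every vertex, the bags containing it form a connected subtree. All three properties hold, so this is a valid tree decomposition of width max|bag| − 1 = 3, and hence tw(G) ≤ 3.

Yes; width 3.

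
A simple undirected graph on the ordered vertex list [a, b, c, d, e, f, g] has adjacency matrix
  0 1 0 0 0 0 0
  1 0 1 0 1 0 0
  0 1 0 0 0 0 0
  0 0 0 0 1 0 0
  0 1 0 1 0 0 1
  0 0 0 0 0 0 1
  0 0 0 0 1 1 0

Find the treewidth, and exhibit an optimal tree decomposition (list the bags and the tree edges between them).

Each bag holds 2 vertices, so the decomposition has width 1, which upper-bounds the treewidth. G has an edge, so its treewidth is at least 1. Combining the bounds, tw(G) = 1.

Treewidth 1.
One optimal decomposition is:
Bags: B1 = {b, e}  B2 = {a, b}  B3 = {e, g}  B4 = {b, c}  B5 = {f, g}  B6 = {d, e}
Tree: B1–B2, B1–B3, B2–B4, B3–B5, B1–B6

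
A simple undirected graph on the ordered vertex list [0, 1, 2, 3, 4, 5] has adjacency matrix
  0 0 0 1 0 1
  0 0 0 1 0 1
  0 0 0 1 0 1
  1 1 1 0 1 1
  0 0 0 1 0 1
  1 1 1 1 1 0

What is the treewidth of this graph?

2

A width-2 tree decomposition is:
Bags: B1 = {0, 3, 5}  B2 = {1, 3, 5}  B3 = {2, 3, 5}  B4 = {3, 4, 5}
Tree: B1–B2, B2–B3, B1–B4
Each bag holds 3 vertices, so the decomposition has width 2, which upper-bounds the treewidth. On the other hand G contains the 3-clique {0, 3, 5}. A clique must lie in a single bag of any decomposition, so no decomposition can have width below 2. Combining the bounds, tw(G) = 2.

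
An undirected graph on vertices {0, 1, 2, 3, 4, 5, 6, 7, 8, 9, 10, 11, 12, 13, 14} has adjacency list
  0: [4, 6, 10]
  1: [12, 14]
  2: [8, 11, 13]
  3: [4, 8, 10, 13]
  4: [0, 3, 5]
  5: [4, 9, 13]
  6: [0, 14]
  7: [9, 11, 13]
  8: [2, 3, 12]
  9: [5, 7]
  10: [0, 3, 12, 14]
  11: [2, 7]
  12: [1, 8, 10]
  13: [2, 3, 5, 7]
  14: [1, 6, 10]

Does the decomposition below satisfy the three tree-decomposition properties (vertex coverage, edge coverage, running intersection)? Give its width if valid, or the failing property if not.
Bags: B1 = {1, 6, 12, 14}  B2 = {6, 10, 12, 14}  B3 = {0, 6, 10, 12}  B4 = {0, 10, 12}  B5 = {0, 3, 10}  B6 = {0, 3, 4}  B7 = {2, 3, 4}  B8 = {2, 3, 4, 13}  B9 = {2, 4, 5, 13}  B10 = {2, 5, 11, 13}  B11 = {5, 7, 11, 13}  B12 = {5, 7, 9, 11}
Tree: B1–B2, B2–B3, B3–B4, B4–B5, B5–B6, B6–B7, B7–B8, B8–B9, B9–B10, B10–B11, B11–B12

No — vertex 8 appears in no bag.

A tree decomposition must satisfy three properties: every vertex lies in some bag; for every edge, both endpoints lie together in some bag; and for every vertex, the bags containing it form a connected subtree. Here vertex 8 appears in no bag, so the decomposition is invalid.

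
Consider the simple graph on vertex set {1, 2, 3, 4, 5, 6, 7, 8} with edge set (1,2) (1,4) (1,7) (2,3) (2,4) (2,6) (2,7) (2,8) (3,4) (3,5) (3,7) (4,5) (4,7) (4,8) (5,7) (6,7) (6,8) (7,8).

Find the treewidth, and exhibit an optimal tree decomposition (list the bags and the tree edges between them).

The largest bag has 4 vertices, giving width 3; this decomposition certifies tw(G) ≤ 3. Conversely, {2, 4, 7, 8} is a clique of size 4, and the vertices of any clique must share a bag in every tree decomposition; so some bag has ≥ 4 vertices and tw(G) ≥ 3. Hence tw(G) = 3 exactly.

Treewidth 3.
Bags: B1 = {2, 3, 4, 7}  B2 = {2, 4, 7, 8}  B3 = {1, 2, 4, 7}  B4 = {2, 6, 7, 8}  B5 = {3, 4, 5, 7}
Tree: B1–B2, B1–B3, B2–B4, B1–B5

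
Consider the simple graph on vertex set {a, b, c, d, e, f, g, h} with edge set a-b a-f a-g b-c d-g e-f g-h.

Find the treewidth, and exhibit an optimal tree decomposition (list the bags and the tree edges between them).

Treewidth 1.
One optimal decomposition is:
Bags: B1 = {a, f}  B2 = {a, g}  B3 = {d, g}  B4 = {a, b}  B5 = {e, f}  B6 = {b, c}  B7 = {g, h}
Tree: B1–B2, B2–B3, B1–B4, B1–B5, B4–B6, B3–B7

Every bag has size at most 2, so the width is 2 − 1 = 1 and tw(G) ≤ 1. Since G has at least one edge (e.g. f–a), it is not an edgeless graph, so tw(G) ≥ 1. Therefore the treewidth is 1.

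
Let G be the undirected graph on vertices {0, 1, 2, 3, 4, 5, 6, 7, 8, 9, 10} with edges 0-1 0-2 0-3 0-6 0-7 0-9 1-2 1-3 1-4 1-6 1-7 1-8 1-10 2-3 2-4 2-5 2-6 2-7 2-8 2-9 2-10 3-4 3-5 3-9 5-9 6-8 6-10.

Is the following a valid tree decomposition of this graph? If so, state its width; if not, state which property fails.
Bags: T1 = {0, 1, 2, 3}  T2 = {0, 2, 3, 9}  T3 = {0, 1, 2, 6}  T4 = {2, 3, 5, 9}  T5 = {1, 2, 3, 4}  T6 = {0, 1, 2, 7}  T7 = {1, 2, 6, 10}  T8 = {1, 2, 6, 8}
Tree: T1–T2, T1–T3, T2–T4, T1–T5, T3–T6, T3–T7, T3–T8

Yes; width 3.

Vertex coverage: the bags together contain {0, 1, 2, 3, 4, 5, 6, 7, 8, 9, 10}, the full vertex set. Edge coverage: each edge of G has both endpoints in at least one bag. Running intersection: for every vertex, the bags containing it form a connected subtree. All three properties hold, so this is a valid tree decomposition of width max|bag| − 1 = 3, and hence tw(G) ≤ 3.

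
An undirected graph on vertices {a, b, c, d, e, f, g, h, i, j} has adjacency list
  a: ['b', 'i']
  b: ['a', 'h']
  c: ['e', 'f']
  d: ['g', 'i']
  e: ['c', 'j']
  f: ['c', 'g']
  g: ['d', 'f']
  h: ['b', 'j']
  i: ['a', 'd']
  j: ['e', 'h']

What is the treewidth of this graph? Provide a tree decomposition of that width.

Treewidth 2.
One optimal decomposition is:
Bags: B1 = {a, b, i}  B2 = {b, d, i}  B3 = {b, d, g}  B4 = {b, f, g}  B5 = {b, c, f}  B6 = {b, c, e}  B7 = {b, e, j}  B8 = {b, h, j}
Tree: B1–B2, B2–B3, B3–B4, B4–B5, B5–B6, B6–B7, B7–B8

Each bag holds 3 vertices, so the decomposition has width 2, which upper-bounds the treewidth. Since b–a–i–d–g–f–c–e–j–h–b is a cycle in G, G is not acyclic. Forests are exactly the graphs of treewidth ≤ 1, so tw(G) ≥ 2. The upper and lower bounds meet at 2, so that is the treewidth.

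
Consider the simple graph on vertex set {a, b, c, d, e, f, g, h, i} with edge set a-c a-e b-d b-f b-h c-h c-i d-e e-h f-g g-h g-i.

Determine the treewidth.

A width-3 tree decomposition is:
Bags: B1 = {b, d, e, f}  B2 = {b, e, f, h}  B3 = {e, f, g, h}  B4 = {a, e, g, h}  B5 = {a, c, g, h}  B6 = {a, c, g, i}
Tree: B1–B2, B2–B3, B3–B4, B4–B5, B5–B6
Every bag has size at most 4, so the width is 4 − 1 = 3 and tw(G) ≤ 3. For the lower bound: the 4 vertex sets {b,d,f}, {e}, {h}, {a,c,g,i} are disjoint, each induces a connected subgraph, and every pair is joined by at least one edge of G. Contracting each set to a single vertex therefore yields K_{4} as a minor, and since treewidth is minor-monotone, tw(G) ≥ tw(K_{4}) = 3. Hence tw(G) = 3 exactly.

3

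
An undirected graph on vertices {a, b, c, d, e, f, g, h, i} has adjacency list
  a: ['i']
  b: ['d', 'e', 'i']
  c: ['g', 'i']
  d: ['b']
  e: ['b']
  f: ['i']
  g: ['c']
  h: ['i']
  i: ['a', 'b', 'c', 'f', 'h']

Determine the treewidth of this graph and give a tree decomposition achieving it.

Treewidth 1.
One such decomposition:
Bags: B1 = {b, d}  B2 = {b, i}  B3 = {h, i}  B4 = {f, i}  B5 = {a, i}  B6 = {c, i}  B7 = {c, g}  B8 = {b, e}
Tree: B1–B2, B2–B3, B3–B4, B4–B5, B2–B6, B6–B7, B1–B8

Each bag holds 2 vertices, so the decomposition has width 1, which upper-bounds the treewidth. G has an edge, so its treewidth is at least 1. Hence tw(G) = 1 exactly.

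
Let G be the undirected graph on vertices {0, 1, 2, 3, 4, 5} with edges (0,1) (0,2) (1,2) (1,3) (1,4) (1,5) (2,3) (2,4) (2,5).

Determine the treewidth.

2

A width-2 tree decomposition is:
Bags: B1 = {1, 2, 4}  B2 = {1, 2, 5}  B3 = {1, 2, 3}  B4 = {0, 1, 2}
Tree: B1–B2, B2–B3, B2–B4
Each bag holds 3 vertices, so the decomposition has width 2, which upper-bounds the treewidth. On the other hand G contains the 3-clique {0, 1, 2}. A clique must lie in a single bag of any decomposition, so no decomposition can have width below 2. Combining the bounds, tw(G) = 2.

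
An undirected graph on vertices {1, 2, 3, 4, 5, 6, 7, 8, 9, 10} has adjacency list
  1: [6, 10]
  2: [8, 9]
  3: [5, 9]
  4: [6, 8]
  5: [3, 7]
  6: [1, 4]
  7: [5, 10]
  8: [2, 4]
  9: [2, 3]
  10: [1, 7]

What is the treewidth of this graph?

2

A width-2 tree decomposition is:
Bags: B1 = {4, 6, 8}  B2 = {1, 6, 8}  B3 = {1, 8, 10}  B4 = {7, 8, 10}  B5 = {5, 7, 8}  B6 = {3, 5, 8}  B7 = {3, 8, 9}  B8 = {2, 8, 9}
Tree: B1–B2, B2–B3, B3–B4, B4–B5, B5–B6, B6–B7, B7–B8
Every bag has size at most 3, so the width is 3 − 1 = 2 and tw(G) ≤ 2. Since 8–4–6–1–10–7–5–3–9–2–8 is a cycle in G, G is not acyclic. Forests are exactly the graphs of treewidth ≤ 1, so tw(G) ≥ 2. Hence tw(G) = 2 exactly.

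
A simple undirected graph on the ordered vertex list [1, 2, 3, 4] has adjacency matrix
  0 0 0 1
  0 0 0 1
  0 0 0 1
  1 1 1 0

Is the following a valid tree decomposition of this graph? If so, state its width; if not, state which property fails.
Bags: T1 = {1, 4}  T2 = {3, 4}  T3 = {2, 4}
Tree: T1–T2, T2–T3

Yes; width 1.

Checking the three conditions: (i) the bags cover all of {1, 2, 3, 4}; (ii) for each edge, some bag contains both endpoints; (iii) the bags containing any fixed vertex form a subtree. All hold, so the decomposition is valid with width 2 − 1 = 1.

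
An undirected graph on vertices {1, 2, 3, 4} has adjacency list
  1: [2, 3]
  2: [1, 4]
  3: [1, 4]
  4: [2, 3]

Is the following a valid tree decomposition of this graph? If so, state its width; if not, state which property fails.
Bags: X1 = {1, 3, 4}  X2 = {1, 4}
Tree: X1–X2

No — vertex 2 appears in no bag.

A tree decomposition must satisfy three properties: every vertex lies in some bag; for every edge, both endpoints lie together in some bag; and for every vertex, the bags containing it form a connected subtree. Here vertex 2 appears in no bag, so the decomposition is invalid.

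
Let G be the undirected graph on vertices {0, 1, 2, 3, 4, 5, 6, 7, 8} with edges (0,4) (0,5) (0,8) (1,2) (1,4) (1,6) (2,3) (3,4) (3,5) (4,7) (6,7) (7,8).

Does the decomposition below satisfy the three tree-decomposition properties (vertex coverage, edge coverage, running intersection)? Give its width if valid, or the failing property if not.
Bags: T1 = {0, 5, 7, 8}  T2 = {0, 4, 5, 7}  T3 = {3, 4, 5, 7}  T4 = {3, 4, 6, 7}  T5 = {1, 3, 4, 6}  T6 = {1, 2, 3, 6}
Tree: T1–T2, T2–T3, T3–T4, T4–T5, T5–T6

Vertex coverage: the bags together contain {0, 1, 2, 3, 4, 5, 6, 7, 8}, the full vertex set. Edge coverage: each edge of G has both endpoints in at least one bag. Running intersection: for every vertex, the bags containing it form a connected subtree. All three properties hold, so this is a valid tree decomposition of width max|bag| − 1 = 3, and hence tw(G) ≤ 3.

Yes; width 3.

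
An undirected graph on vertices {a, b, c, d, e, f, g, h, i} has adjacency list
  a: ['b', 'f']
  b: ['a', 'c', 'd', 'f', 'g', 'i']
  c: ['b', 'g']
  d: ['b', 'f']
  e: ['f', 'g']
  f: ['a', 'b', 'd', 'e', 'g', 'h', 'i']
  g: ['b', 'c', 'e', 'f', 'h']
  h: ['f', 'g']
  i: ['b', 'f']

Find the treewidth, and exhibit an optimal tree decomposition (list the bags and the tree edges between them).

Every bag has size at most 3, so the width is 3 − 1 = 2 and tw(G) ≤ 2. On the other hand G contains the 3-clique {b, c, g}. A clique must lie in a single bag of any decomposition, so no decomposition can have width below 2. Hence tw(G) = 2 exactly.

Treewidth 2.
One optimal decomposition is:
Bags: B1 = {b, f, i}  B2 = {a, b, f}  B3 = {b, d, f}  B4 = {b, f, g}  B5 = {b, c, g}  B6 = {f, g, h}  B7 = {e, f, g}
Tree: B1–B2, B2–B3, B1–B4, B4–B5, B4–B6, B4–B7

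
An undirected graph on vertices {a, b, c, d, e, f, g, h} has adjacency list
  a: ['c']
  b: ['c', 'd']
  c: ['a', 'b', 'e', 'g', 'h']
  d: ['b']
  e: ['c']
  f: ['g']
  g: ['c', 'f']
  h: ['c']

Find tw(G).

A width-1 tree decomposition is:
Bags: B1 = {b, c}  B2 = {c, e}  B3 = {b, d}  B4 = {c, g}  B5 = {c, h}  B6 = {a, c}  B7 = {f, g}
Tree: B1–B2, B1–B3, B1–B4, B2–B5, B5–B6, B4–B7
Every bag has size at most 2, so the width is 2 − 1 = 1 and tw(G) ≤ 1. G has an edge, so its treewidth is at least 1. Hence tw(G) = 1 exactly.

1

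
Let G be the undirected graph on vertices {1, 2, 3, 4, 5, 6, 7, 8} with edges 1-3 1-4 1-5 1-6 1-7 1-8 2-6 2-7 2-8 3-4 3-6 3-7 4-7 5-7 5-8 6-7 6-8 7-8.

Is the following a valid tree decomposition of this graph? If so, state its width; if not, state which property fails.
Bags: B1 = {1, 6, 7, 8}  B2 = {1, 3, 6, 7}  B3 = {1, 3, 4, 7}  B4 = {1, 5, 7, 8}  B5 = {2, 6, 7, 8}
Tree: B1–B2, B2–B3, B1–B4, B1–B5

Yes; width 3.

Every vertex of G appears in some bag (union = {1, 2, 3, 4, 5, 6, 7, 8}); every edge is covered by a bag; and for each vertex v the set of bags containing v is connected in the bag tree. The decomposition is therefore valid. The largest bag has 4 vertices, so the width is 3.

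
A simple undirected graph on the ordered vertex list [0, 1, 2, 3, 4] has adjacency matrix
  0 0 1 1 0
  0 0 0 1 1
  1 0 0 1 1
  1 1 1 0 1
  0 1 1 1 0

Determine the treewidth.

A width-2 tree decomposition is:
Bags: B1 = {2, 3, 4}  B2 = {0, 2, 3}  B3 = {1, 3, 4}
Tree: B1–B2, B1–B3
Each bag holds 3 vertices, so the decomposition has width 2, which upper-bounds the treewidth. Conversely, {1, 3, 4} is a clique of size 3, and the vertices of any clique must share a bag in every tree decomposition; so some bag has ≥ 3 vertices and tw(G) ≥ 2. Combining the bounds, tw(G) = 2.

2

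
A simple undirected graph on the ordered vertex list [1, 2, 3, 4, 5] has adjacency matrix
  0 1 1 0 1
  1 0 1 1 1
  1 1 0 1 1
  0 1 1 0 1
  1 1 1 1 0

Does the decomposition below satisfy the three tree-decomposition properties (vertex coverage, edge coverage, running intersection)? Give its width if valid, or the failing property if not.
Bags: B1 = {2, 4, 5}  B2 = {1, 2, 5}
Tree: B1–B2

No — vertex 3 appears in no bag.

A tree decomposition must satisfy three properties: every vertex lies in some bag; for every edge, both endpoints lie together in some bag; and for every vertex, the bags containing it form a connected subtree. Here vertex 3 appears in no bag, so the decomposition is invalid.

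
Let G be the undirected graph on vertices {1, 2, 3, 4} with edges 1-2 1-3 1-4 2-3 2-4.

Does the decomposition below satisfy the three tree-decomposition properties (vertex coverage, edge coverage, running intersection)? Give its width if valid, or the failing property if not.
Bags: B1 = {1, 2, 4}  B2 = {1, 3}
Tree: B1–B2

No — edge (2,3) lies in no bag.

A tree decomposition must satisfy three properties: every vertex lies in some bag; for every edge, both endpoints lie together in some bag; and for every vertex, the bags containing it form a connected subtree. Here edge (2,3) lies in no bag, so the decomposition is invalid.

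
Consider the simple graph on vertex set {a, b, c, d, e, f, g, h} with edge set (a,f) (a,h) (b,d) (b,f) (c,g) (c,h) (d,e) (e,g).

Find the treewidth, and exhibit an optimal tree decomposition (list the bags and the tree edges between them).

The largest bag has 3 vertices, giving width 2; this decomposition certifies tw(G) ≤ 2. The edges c–h–a–f–b–d–e–g–c form a cycle, so G is not a tree and its treewidth is at least 2. Therefore the treewidth is 2.

Treewidth 2.
One optimal decomposition is:
Bags: B1 = {a, c, h}  B2 = {a, c, f}  B3 = {b, c, f}  B4 = {b, c, d}  B5 = {c, d, e}  B6 = {c, e, g}
Tree: B1–B2, B2–B3, B3–B4, B4–B5, B5–B6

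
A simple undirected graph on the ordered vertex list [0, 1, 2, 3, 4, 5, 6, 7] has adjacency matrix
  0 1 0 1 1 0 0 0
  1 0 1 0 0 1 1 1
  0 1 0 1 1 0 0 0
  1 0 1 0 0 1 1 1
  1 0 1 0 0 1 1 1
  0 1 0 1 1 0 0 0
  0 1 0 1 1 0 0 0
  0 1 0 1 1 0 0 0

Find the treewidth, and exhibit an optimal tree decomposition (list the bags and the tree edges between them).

Treewidth 3.
One optimal decomposition is:
Bags: B1 = {1, 3, 4, 6}  B2 = {1, 3, 4, 5}  B3 = {1, 2, 3, 4}  B4 = {0, 1, 3, 4}  B5 = {1, 3, 4, 7}
Tree: B1–B2, B2–B3, B3–B4, B4–B5

Every bag has size at most 4, so the width is 4 − 1 = 3 and tw(G) ≤ 3. For the lower bound: the 4 vertex sets {3,6}, {1,5}, {4}, {2} are disjoint, each induces a connected subgraph, and every pair is joined by at least one edge of G. Contracting each set to a single vertex therefore yields K_{4} as a minor, and since treewidth is minor-monotone, tw(G) ≥ tw(K_{4}) = 3. Therefore the treewidth is 3.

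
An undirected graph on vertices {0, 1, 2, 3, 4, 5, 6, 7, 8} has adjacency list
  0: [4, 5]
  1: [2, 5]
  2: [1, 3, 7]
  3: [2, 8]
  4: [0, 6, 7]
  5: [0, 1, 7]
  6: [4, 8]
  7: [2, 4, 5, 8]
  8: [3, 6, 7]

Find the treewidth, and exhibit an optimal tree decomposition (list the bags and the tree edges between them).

Treewidth 3.
One such decomposition:
Bags: B1 = {0, 4, 5, 6}  B2 = {4, 5, 6, 7}  B3 = {5, 6, 7, 8}  B4 = {1, 5, 7, 8}  B5 = {1, 2, 7, 8}  B6 = {1, 2, 3, 8}
Tree: B1–B2, B2–B3, B3–B4, B4–B5, B5–B6

Every bag has size at most 4, so the width is 4 − 1 = 3 and tw(G) ≤ 3. For the lower bound: the 4 vertex sets {0,4,6}, {5}, {7}, {1,2,3,8} are disjoint, each induces a connected subgraph, and every pair is joined by at least one edge of G. Contracting each set to a single vertex therefore yields K_{4} as a minor, and since treewidth is minor-monotone, tw(G) ≥ tw(K_{4}) = 3. Therefore the treewidth is 3.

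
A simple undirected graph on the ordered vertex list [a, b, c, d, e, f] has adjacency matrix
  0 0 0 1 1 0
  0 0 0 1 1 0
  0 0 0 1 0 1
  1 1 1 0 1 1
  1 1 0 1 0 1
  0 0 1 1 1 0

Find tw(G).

2

A width-2 tree decomposition is:
Bags: B1 = {d, e, f}  B2 = {c, d, f}  B3 = {b, d, e}  B4 = {a, d, e}
Tree: B1–B2, B1–B3, B1–B4
Each bag holds 3 vertices, so the decomposition has width 2, which upper-bounds the treewidth. Conversely, {d, e, f} is a clique of size 3, and the vertices of any clique must share a bag in every tree decomposition; so some bag has ≥ 3 vertices and tw(G) ≥ 2. Therefore the treewidth is 2.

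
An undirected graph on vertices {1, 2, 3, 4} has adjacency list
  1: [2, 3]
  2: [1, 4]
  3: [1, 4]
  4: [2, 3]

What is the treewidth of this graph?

2

A width-2 tree decomposition is:
Bags: B1 = {1, 3, 4}  B2 = {1, 2, 4}
Tree: B1–B2
Every bag has size at most 3, so the width is 3 − 1 = 2 and tw(G) ≤ 2. The edges 4–3–1–2–4 form a cycle, so G is not a tree and its treewidth is at least 2. Hence tw(G) = 2 exactly.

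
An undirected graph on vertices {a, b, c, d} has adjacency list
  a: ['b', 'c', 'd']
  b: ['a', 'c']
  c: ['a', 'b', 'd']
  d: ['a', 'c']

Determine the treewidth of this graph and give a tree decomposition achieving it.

Treewidth 2.
One optimal decomposition is:
Bags: B1 = {a, c, d}  B2 = {a, b, c}
Tree: B1–B2

Each bag holds 3 vertices, so the decomposition has width 2, which upper-bounds the treewidth. On the other hand G contains the 3-clique {a, c, d}. A clique must lie in a single bag of any decomposition, so no decomposition can have width below 2. Therefore the treewidth is 2.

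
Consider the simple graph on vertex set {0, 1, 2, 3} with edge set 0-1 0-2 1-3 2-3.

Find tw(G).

A width-2 tree decomposition is:
Bags: B1 = {0, 1, 3}  B2 = {0, 2, 3}
Tree: B1–B2
Every bag has size at most 3, so the width is 3 − 1 = 2 and tw(G) ≤ 2. Since 3–1–0–2–3 is a cycle in G, G is not acyclic. Forests are exactly the graphs of treewidth ≤ 1, so tw(G) ≥ 2. Combining the bounds, tw(G) = 2.

2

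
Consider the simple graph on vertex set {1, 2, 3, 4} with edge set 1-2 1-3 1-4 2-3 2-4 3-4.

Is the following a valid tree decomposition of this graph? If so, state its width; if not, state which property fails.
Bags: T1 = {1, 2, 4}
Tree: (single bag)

No — vertex 3 appears in no bag.

A tree decomposition must satisfy three properties: every vertex lies in some bag; for every edge, both endpoints lie together in some bag; and for every vertex, the bags containing it form a connected subtree. Here vertex 3 appears in no bag, so the decomposition is invalid.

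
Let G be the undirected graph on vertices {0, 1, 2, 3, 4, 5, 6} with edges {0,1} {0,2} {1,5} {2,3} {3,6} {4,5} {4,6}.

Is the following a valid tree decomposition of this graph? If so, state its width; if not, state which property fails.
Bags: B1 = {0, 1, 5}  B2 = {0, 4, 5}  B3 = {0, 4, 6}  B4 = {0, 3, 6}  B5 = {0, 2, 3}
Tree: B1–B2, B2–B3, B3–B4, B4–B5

Yes; width 2.

Every vertex of G appears in some bag (union = {0, 1, 2, 3, 4, 5, 6}); every edge is covered by a bag; and for each vertex v the set of bags containing v is connected in the bag tree. The decomposition is therefore valid. The largest bag has 3 vertices, so the width is 2.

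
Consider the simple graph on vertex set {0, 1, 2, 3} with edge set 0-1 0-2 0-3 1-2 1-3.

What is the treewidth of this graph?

2

A width-2 tree decomposition is:
Bags: B1 = {0, 1, 2}  B2 = {0, 1, 3}
Tree: B1–B2
Every bag has size at most 3, so the width is 3 − 1 = 2 and tw(G) ≤ 2. On the other hand G contains the 3-clique {0, 1, 2}. A clique must lie in a single bag of any decomposition, so no decomposition can have width below 2. Hence tw(G) = 2 exactly.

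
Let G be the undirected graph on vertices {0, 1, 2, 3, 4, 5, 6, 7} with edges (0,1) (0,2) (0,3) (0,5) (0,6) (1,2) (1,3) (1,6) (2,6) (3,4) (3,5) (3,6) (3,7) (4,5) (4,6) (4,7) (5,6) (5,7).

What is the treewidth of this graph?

A width-3 tree decomposition is:
Bags: B1 = {0, 3, 5, 6}  B2 = {3, 4, 5, 6}  B3 = {3, 4, 5, 7}  B4 = {0, 1, 3, 6}  B5 = {0, 1, 2, 6}
Tree: B1–B2, B2–B3, B1–B4, B4–B5
Each bag holds 4 vertices, so the decomposition has width 3, which upper-bounds the treewidth. Conversely, {0, 1, 2, 6} is a clique of size 4, and the vertices of any clique must share a bag in every tree decomposition; so some bag has ≥ 4 vertices and tw(G) ≥ 3. The upper and lower bounds meet at 3, so that is the treewidth.

3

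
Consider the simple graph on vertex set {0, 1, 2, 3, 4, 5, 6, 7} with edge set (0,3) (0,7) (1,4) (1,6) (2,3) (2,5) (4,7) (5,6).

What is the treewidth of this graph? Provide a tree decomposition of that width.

Each bag holds 3 vertices, so the decomposition has width 2, which upper-bounds the treewidth. The edges 0–3–2–5–6–1–4–7–0 form a cycle, so G is not a tree and its treewidth is at least 2. The upper and lower bounds meet at 2, so that is the treewidth.

Treewidth 2.
Bags: B1 = {0, 2, 3}  B2 = {0, 2, 5}  B3 = {0, 5, 6}  B4 = {0, 1, 6}  B5 = {0, 1, 4}  B6 = {0, 4, 7}
Tree: B1–B2, B2–B3, B3–B4, B4–B5, B5–B6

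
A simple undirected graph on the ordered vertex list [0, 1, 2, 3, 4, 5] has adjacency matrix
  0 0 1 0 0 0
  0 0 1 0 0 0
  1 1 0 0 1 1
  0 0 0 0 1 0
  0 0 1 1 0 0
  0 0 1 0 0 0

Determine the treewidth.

A width-1 tree decomposition is:
Bags: B1 = {1, 2}  B2 = {2, 4}  B3 = {2, 5}  B4 = {3, 4}  B5 = {0, 2}
Tree: B1–B2, B2–B3, B2–B4, B1–B5
The largest bag has 2 vertices, giving width 1; this decomposition certifies tw(G) ≤ 1. Any graph with an edge has treewidth ≥ 1, and G has the edge 2–1. Hence tw(G) = 1 exactly.

1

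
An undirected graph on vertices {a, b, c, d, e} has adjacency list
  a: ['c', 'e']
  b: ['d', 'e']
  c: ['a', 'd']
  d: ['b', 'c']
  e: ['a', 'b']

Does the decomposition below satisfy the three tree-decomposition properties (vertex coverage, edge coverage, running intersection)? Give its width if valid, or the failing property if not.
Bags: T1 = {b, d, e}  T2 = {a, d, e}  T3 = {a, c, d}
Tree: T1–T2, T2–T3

Vertex coverage: the bags together contain {a, b, c, d, e}, the full vertex set. Edge coverage: each edge of G has both endpoints in at least one bag. Running intersection: for every vertex, the bags containing it form a connected subtree. All three properties hold, so this is a valid tree decomposition of width max|bag| − 1 = 2, and hence tw(G) ≤ 2.

Yes; width 2.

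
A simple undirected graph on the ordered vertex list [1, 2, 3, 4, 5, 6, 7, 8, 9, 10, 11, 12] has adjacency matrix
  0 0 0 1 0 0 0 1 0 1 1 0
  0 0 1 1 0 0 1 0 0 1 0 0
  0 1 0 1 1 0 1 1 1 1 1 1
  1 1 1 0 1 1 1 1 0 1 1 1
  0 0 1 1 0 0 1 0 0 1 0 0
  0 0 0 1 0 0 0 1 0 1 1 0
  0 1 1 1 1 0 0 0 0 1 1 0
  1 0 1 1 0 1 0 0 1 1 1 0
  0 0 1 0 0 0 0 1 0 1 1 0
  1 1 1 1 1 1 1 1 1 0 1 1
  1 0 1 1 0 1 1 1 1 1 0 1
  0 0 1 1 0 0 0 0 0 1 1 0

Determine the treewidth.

A width-4 tree decomposition is:
Bags: B1 = {3, 4, 5, 7, 10}  B2 = {3, 4, 7, 10, 11}  B3 = {3, 4, 8, 10, 11}  B4 = {3, 8, 9, 10, 11}  B5 = {1, 4, 8, 10, 11}  B6 = {3, 4, 10, 11, 12}  B7 = {4, 6, 8, 10, 11}  B8 = {2, 3, 4, 7, 10}
Tree: B1–B2, B2–B3, B3–B4, B3–B5, B3–B6, B5–B7, B1–B8
Each bag holds 5 vertices, so the decomposition has width 4, which upper-bounds the treewidth. For the lower bound, the 5 vertices {3, 8, 9, 10, 11} are pairwise adjacent, and any tree decomposition puts a clique entirely inside one bag — forcing width ≥ 4. Therefore the treewidth is 4.

4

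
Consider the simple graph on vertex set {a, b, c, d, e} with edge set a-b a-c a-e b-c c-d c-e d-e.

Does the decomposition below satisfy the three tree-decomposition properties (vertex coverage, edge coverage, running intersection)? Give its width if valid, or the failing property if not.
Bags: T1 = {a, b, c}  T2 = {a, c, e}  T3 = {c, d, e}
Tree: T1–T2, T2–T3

Yes; width 2.

Vertex coverage: the bags together contain {a, b, c, d, e}, the full vertex set. Edge coverage: each edge of G has both endpoints in at least one bag. Running intersection: for every vertex, the bags containing it form a connected subtree. All three properties hold, so this is a valid tree decomposition of width max|bag| − 1 = 2, and hence tw(G) ≤ 2.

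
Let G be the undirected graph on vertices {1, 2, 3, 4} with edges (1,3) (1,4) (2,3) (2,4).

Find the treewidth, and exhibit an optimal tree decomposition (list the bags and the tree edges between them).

Treewidth 2.
Bags: B1 = {1, 2, 4}  B2 = {1, 2, 3}
Tree: B1–B2

Each bag holds 3 vertices, so the decomposition has width 2, which upper-bounds the treewidth. Since 2–4–1–3–2 is a cycle in G, G is not acyclic. Forests are exactly the graphs of treewidth ≤ 1, so tw(G) ≥ 2. Combining the bounds, tw(G) = 2.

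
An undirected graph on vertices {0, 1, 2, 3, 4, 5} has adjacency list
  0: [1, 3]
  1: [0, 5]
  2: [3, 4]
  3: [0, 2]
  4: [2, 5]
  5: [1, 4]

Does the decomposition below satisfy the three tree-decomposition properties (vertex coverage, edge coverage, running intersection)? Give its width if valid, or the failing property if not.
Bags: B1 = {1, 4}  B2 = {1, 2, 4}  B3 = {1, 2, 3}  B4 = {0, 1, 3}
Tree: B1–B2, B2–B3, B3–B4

A tree decomposition must satisfy three properties: every vertex lies in some bag; for every edge, both endpoints lie together in some bag; and for every vertex, the bags containing it form a connected subtree. Here vertex 5 appears in no bag, so the decomposition is invalid.

No — vertex 5 appears in no bag.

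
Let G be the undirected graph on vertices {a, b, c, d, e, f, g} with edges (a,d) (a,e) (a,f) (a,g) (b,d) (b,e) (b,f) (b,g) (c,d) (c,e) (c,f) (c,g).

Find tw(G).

A width-3 tree decomposition is:
Bags: B1 = {a, b, c, g}  B2 = {a, b, c, f}  B3 = {a, b, c, d}  B4 = {a, b, c, e}
Tree: B1–B2, B2–B3, B3–B4
Each bag holds 4 vertices, so the decomposition has width 3, which upper-bounds the treewidth. For the lower bound: the 4 vertex sets {c,g}, {a,f}, {b}, {d} are disjoint, each induces a connected subgraph, and every pair is joined by at least one edge of G. Contracting each set to a single vertex therefore yields K_{4} as a minor, and since treewidth is minor-monotone, tw(G) ≥ tw(K_{4}) = 3. Therefore the treewidth is 3.

3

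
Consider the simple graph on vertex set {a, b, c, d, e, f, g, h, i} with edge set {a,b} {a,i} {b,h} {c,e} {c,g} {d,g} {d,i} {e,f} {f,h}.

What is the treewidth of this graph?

A width-2 tree decomposition is:
Bags: B1 = {c, e, f}  B2 = {c, f, h}  B3 = {b, c, h}  B4 = {a, b, c}  B5 = {a, c, i}  B6 = {c, d, i}  B7 = {c, d, g}
Tree: B1–B2, B2–B3, B3–B4, B4–B5, B5–B6, B6–B7
Every bag has size at most 3, so the width is 3 − 1 = 2 and tw(G) ≤ 2. Since c–e–f–h–b–a–i–d–g–c is a cycle in G, G is not acyclic. Forests are exactly the graphs of treewidth ≤ 1, so tw(G) ≥ 2. Therefore the treewidth is 2.

2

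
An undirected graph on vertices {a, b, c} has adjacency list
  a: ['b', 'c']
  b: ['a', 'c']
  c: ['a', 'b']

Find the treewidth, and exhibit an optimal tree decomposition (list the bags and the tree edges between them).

A single bag containing all 3 vertices is trivially a valid decomposition of width 2. For the lower bound, the 3 vertices {a, b, c} are pairwise adjacent, and any tree decomposition puts a clique entirely inside one bag — forcing width ≥ 2. Combining the bounds, tw(G) = 2.

Treewidth 2.
One optimal decomposition is:
Bags: B1 = {a, b, c}
Tree: (single bag)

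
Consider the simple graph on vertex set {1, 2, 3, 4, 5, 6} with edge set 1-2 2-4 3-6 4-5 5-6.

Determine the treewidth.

1

A width-1 tree decomposition is:
Bags: B1 = {1, 2}  B2 = {2, 4}  B3 = {4, 5}  B4 = {5, 6}  B5 = {3, 6}
Tree: B1–B2, B2–B3, B3–B4, B4–B5
Each bag holds 2 vertices, so the decomposition has width 1, which upper-bounds the treewidth. Since G has at least one edge (e.g. 1–2), it is not an edgeless graph, so tw(G) ≥ 1. Therefore the treewidth is 1.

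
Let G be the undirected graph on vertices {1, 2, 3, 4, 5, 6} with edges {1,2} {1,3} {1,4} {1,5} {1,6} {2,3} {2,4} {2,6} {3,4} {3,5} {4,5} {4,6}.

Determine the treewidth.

3

A width-3 tree decomposition is:
Bags: B1 = {1, 3, 4, 5}  B2 = {1, 2, 3, 4}  B3 = {1, 2, 4, 6}
Tree: B1–B2, B2–B3
Every bag has size at most 4, so the width is 4 − 1 = 3 and tw(G) ≤ 3. On the other hand G contains the 4-clique {1, 2, 3, 4}. A clique must lie in a single bag of any decomposition, so no decomposition can have width below 3. Therefore the treewidth is 3.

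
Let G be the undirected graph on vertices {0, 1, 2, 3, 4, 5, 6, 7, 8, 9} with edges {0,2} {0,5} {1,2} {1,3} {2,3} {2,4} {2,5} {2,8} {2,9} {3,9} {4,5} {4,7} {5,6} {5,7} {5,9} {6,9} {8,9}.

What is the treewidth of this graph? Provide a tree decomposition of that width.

Treewidth 2.
Bags: B1 = {2, 3, 9}  B2 = {2, 5, 9}  B3 = {2, 4, 5}  B4 = {5, 6, 9}  B5 = {4, 5, 7}  B6 = {1, 2, 3}  B7 = {2, 8, 9}  B8 = {0, 2, 5}
Tree: B1–B2, B2–B3, B2–B4, B3–B5, B1–B6, B1–B7, B2–B8

Every bag has size at most 3, so the width is 3 − 1 = 2 and tw(G) ≤ 2. Conversely, {2, 8, 9} is a clique of size 3, and the vertices of any clique must share a bag in every tree decomposition; so some bag has ≥ 3 vertices and tw(G) ≥ 2. Therefore the treewidth is 2.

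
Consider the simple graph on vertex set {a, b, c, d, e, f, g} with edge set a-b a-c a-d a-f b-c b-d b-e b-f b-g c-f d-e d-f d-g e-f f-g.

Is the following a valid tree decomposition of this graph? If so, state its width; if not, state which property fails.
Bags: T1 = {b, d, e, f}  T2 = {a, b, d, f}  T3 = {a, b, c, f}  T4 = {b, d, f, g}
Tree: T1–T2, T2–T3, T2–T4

Yes; width 3.

Vertex coverage: the bags together contain {a, b, c, d, e, f, g}, the full vertex set. Edge coverage: each edge of G has both endpoints in at least one bag. Running intersection: for every vertex, the bags containing it form a connected subtree. All three properties hold, so this is a valid tree decomposition of width max|bag| − 1 = 3, and hence tw(G) ≤ 3.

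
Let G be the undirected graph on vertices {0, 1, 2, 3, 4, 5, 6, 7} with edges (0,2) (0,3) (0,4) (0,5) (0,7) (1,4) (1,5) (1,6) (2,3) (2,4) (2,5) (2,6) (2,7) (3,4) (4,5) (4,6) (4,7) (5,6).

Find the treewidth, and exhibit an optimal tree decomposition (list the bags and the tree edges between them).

Each bag holds 4 vertices, so the decomposition has width 3, which upper-bounds the treewidth. For the lower bound, the 4 vertices {1, 4, 5, 6} are pairwise adjacent, and any tree decomposition puts a clique entirely inside one bag — forcing width ≥ 3. Combining the bounds, tw(G) = 3.

Treewidth 3.
One optimal decomposition is:
Bags: B1 = {2, 4, 5, 6}  B2 = {0, 2, 4, 5}  B3 = {0, 2, 3, 4}  B4 = {1, 4, 5, 6}  B5 = {0, 2, 4, 7}
Tree: B1–B2, B2–B3, B1–B4, B2–B5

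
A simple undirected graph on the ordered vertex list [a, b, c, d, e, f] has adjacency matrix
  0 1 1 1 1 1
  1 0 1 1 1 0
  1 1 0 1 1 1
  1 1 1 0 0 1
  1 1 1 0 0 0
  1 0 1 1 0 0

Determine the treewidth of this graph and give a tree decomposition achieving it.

The largest bag has 4 vertices, giving width 3; this decomposition certifies tw(G) ≤ 3. For the lower bound, the 4 vertices {a, c, d, f} are pairwise adjacent, and any tree decomposition puts a clique entirely inside one bag — forcing width ≥ 3. Therefore the treewidth is 3.

Treewidth 3.
Bags: B1 = {a, c, d, f}  B2 = {a, b, c, d}  B3 = {a, b, c, e}
Tree: B1–B2, B2–B3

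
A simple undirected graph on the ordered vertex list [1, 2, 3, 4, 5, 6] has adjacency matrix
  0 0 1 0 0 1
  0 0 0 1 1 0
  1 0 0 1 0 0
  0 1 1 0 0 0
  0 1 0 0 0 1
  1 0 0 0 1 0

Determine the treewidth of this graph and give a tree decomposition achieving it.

The largest bag has 3 vertices, giving width 2; this decomposition certifies tw(G) ≤ 2. For the lower bound, G contains the cycle 4–3–1–6–5–2–4, so G is not a forest; only forests have treewidth ≤ 1, hence tw(G) ≥ 2. Therefore the treewidth is 2.

Treewidth 2.
One such decomposition:
Bags: B1 = {1, 3, 4}  B2 = {1, 4, 6}  B3 = {4, 5, 6}  B4 = {2, 4, 5}
Tree: B1–B2, B2–B3, B3–B4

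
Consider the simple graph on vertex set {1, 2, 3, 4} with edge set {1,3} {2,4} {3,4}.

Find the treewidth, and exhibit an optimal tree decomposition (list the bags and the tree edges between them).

Each bag holds 2 vertices, so the decomposition has width 1, which upper-bounds the treewidth. Since G has at least one edge (e.g. 2–4), it is not an edgeless graph, so tw(G) ≥ 1. The upper and lower bounds meet at 1, so that is the treewidth.

Treewidth 1.
One such decomposition:
Bags: B1 = {2, 4}  B2 = {3, 4}  B3 = {1, 3}
Tree: B1–B2, B2–B3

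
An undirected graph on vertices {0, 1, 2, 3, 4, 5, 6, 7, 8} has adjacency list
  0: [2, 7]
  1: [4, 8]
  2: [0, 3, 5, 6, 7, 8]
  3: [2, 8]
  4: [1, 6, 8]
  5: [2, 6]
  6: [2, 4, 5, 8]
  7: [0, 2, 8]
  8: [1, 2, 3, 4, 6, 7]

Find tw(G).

2

A width-2 tree decomposition is:
Bags: B1 = {1, 4, 8}  B2 = {4, 6, 8}  B3 = {2, 6, 8}  B4 = {2, 3, 8}  B5 = {2, 7, 8}  B6 = {0, 2, 7}  B7 = {2, 5, 6}
Tree: B1–B2, B2–B3, B3–B4, B3–B5, B5–B6, B3–B7
Every bag has size at most 3, so the width is 3 − 1 = 2 and tw(G) ≤ 2. Conversely, {1, 4, 8} is a clique of size 3, and the vertices of any clique must share a bag in every tree decomposition; so some bag has ≥ 3 vertices and tw(G) ≥ 2. Therefore the treewidth is 2.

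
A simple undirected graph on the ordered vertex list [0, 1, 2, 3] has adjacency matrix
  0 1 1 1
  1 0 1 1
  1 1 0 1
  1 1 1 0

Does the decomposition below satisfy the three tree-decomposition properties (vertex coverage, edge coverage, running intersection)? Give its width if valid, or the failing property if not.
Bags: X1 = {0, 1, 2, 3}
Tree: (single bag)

Yes; width 3.

Vertex coverage: the bags together contain {0, 1, 2, 3}, the full vertex set. Edge coverage: each edge of G has both endpoints in at least one bag. Running intersection: for every vertex, the bags containing it form a connected subtree. All three properties hold, so this is a valid tree decomposition of width max|bag| − 1 = 3, and hence tw(G) ≤ 3.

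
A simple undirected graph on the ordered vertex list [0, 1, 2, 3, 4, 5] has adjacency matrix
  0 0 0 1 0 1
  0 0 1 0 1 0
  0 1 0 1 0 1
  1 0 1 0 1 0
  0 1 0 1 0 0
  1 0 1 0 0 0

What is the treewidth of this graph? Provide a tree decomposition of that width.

Treewidth 2.
One such decomposition:
Bags: B1 = {0, 3, 5}  B2 = {2, 3, 5}  B3 = {2, 3, 4}  B4 = {1, 2, 4}
Tree: B1–B2, B2–B3, B3–B4

The largest bag has 3 vertices, giving width 2; this decomposition certifies tw(G) ≤ 2. The edges 0–5–2–3–0 form a cycle, so G is not a tree and its treewidth is at least 2. Therefore the treewidth is 2.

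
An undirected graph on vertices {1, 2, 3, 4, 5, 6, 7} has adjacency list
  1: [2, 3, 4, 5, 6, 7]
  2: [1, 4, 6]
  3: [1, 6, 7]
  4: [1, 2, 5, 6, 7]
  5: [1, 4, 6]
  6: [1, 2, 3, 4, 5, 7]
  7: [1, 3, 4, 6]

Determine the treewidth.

3

A width-3 tree decomposition is:
Bags: B1 = {1, 4, 6, 7}  B2 = {1, 4, 5, 6}  B3 = {1, 3, 6, 7}  B4 = {1, 2, 4, 6}
Tree: B1–B2, B1–B3, B2–B4
The largest bag has 4 vertices, giving width 3; this decomposition certifies tw(G) ≤ 3. For the lower bound, the 4 vertices {1, 3, 6, 7} are pairwise adjacent, and any tree decomposition puts a clique entirely inside one bag — forcing width ≥ 3. The upper and lower bounds meet at 3, so that is the treewidth.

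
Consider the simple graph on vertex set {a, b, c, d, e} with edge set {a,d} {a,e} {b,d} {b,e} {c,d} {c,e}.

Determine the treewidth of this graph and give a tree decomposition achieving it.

Treewidth 2.
One such decomposition:
Bags: B1 = {c, d, e}  B2 = {b, d, e}  B3 = {a, d, e}
Tree: B1–B2, B2–B3

The largest bag has 3 vertices, giving width 2; this decomposition certifies tw(G) ≤ 2. For the lower bound, G contains the cycle c–e–b–d–c, so G is not a forest; only forests have treewidth ≤ 1, hence tw(G) ≥ 2. Hence tw(G) = 2 exactly.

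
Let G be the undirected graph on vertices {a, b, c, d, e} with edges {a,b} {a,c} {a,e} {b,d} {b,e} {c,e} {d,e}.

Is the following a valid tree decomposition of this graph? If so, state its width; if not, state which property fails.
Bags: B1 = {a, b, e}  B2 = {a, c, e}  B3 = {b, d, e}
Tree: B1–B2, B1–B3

Every vertex of G appears in some bag (union = {a, b, c, d, e}); every edge is covered by a bag; and for each vertex v the set of bags containing v is connected in the bag tree. The decomposition is therefore valid. The largest bag has 3 vertices, so the width is 2.

Yes; width 2.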